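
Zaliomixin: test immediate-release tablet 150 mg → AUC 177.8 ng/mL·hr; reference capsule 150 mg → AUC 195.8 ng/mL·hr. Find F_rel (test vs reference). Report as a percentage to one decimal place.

F_rel = 90.8%

F_rel = (AUC_test/D_test) / (AUC_ref/D_ref)
      = (177.8/150) / (195.8/150)
      = 1.18533 / 1.30533 = 0.9081 = 90.81%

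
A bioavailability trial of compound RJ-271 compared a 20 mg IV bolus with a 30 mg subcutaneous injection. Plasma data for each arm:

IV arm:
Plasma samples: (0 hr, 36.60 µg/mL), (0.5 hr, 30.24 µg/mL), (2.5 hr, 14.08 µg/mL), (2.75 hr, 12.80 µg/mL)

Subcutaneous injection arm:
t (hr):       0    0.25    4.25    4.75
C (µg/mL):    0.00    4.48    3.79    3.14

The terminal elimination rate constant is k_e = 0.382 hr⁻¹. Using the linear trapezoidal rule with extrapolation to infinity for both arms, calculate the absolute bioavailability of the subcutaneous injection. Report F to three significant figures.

F = 0.184

Trapezoidal AUC_0→2.75 (IV):
  [0→0.5]: (36.60+30.24)/2 × 0.5 = 16.71
  [0.5→2.5]: (30.24+14.08)/2 × 2 = 44.32
  [2.5→2.75]: (14.08+12.80)/2 × 0.25 = 3.36
  Sum = 64.39 µg/mL·hr
IV tail: 12.80/0.382 = 33.508; AUC_iv,0→∞ = 64.39 + 33.508 = 97.898 µg/mL·hr
Trapezoidal AUC_0→4.75 (subcutaneous injection):
  [0→0.25]: (0.00+4.48)/2 × 0.25 = 0.56
  [0.25→4.25]: (4.48+3.79)/2 × 4 = 16.54
  [4.25→4.75]: (3.79+3.14)/2 × 0.5 = 1.7325
  Sum = 18.8325 µg/mL·hr
subcutaneous injection tail: 3.14/0.382 = 8.220; AUC_ev,0→∞ = 18.8325 + 8.220 = 27.0525 µg/mL·hr
F = (AUC_ev/D_ev)/(AUC_iv/D_iv) = (27.0525/30)/(97.898/20) = 0.90175/4.8949 = 0.1842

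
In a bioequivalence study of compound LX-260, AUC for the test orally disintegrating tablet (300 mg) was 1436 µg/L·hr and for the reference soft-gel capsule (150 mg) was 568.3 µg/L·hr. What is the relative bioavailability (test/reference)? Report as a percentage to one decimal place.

F_rel = (AUC_test/D_test) / (AUC_ref/D_ref)
      = (1436/300) / (568.3/150)
      = 4.78667 / 3.78867 = 1.2634 = 126.34%

F_rel = 126.3%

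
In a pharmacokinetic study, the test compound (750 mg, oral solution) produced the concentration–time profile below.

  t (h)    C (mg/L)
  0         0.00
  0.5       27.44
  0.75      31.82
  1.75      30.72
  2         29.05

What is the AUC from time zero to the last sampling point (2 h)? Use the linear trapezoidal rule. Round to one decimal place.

Trapezoidal AUC_0→2:
  [0→0.5]: (0.00+27.44)/2 × 0.5 = 6.86
  [0.5→0.75]: (27.44+31.82)/2 × 0.25 = 7.4075
  [0.75→1.75]: (31.82+30.72)/2 × 1 = 31.27
  [1.75→2]: (30.72+29.05)/2 × 0.25 = 7.47125
  Sum = 53.00875 mg/L·h

AUC = 53.0 mg/L·h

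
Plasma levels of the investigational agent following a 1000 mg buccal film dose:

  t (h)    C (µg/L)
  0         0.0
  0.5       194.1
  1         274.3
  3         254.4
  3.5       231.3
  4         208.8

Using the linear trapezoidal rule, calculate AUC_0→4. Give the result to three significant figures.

Trapezoidal AUC_0→4:
  [0→0.5]: (0.0+194.1)/2 × 0.5 = 48.525
  [0.5→1]: (194.1+274.3)/2 × 0.5 = 117.1
  [1→3]: (274.3+254.4)/2 × 2 = 528.7
  [3→3.5]: (254.4+231.3)/2 × 0.5 = 121.425
  [3.5→4]: (231.3+208.8)/2 × 0.5 = 110.025
  Sum = 925.775 µg/L·h

AUC = 926 µg/L·h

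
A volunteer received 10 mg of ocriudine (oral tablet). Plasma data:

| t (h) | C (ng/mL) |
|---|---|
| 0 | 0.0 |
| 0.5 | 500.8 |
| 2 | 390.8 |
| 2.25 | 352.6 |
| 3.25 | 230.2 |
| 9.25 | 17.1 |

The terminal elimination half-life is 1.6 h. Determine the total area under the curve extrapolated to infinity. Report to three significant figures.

AUC = 1960 ng/mL·h

Trapezoidal AUC_0→9.25:
  [0→0.5]: (0.0+500.8)/2 × 0.5 = 125.2
  [0.5→2]: (500.8+390.8)/2 × 1.5 = 668.7
  [2→2.25]: (390.8+352.6)/2 × 0.25 = 92.925
  [2.25→3.25]: (352.6+230.2)/2 × 1 = 291.4
  [3.25→9.25]: (230.2+17.1)/2 × 6 = 741.9
  Sum = 1920.125 ng/mL·h
k_e = ln2 / t½ = 0.693147 / 1.6 = 0.4332 h^-1
Extrapolated tail: C_last / k_e = 17.1 / 0.4332 = 39.474
AUC_0→∞ = 1920.125 + 39.474 = 1959.599 ng/mL·h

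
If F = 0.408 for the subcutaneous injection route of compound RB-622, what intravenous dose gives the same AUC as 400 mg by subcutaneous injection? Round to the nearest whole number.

Systemic exposure from an extravascular dose = F × D_ev, so the equivalent IV dose is F × D_ev.
D_iv = F × D_ev = 0.408 × 400 = 163.2 mg

D_iv = 163 mg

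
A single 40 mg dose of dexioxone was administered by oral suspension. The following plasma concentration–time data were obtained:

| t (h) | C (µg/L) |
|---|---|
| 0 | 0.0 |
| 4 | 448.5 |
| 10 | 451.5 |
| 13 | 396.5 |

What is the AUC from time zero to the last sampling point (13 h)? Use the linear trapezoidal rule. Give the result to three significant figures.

Trapezoidal AUC_0→13:
  [0→4]: (0.0+448.5)/2 × 4 = 897.0
  [4→10]: (448.5+451.5)/2 × 6 = 2700.0
  [10→13]: (451.5+396.5)/2 × 3 = 1272.0
  Sum = 4869.0 µg/L·h

AUC = 4870 µg/L·h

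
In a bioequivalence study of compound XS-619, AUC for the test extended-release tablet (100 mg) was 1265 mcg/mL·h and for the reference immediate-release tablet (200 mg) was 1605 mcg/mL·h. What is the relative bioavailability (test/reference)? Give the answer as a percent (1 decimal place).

F_rel = (AUC_test/D_test) / (AUC_ref/D_ref)
      = (1265/100) / (1605/200)
      = 12.65 / 8.025 = 1.5763 = 157.63%

F_rel = 157.6%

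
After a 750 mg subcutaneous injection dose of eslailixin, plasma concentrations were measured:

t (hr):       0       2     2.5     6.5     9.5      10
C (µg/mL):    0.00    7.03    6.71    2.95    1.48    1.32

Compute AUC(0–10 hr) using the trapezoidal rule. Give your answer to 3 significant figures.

AUC = 37.1 µg/mL·hr

Trapezoidal AUC_0→10:
  [0→2]: (0.00+7.03)/2 × 2 = 7.03
  [2→2.5]: (7.03+6.71)/2 × 0.5 = 3.435
  [2.5→6.5]: (6.71+2.95)/2 × 4 = 19.32
  [6.5→9.5]: (2.95+1.48)/2 × 3 = 6.645
  [9.5→10]: (1.48+1.32)/2 × 0.5 = 0.7
  Sum = 37.13 µg/mL·hr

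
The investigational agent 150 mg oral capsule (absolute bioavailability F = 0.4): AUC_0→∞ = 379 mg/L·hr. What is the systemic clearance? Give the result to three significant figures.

CL = F × Dose / AUC_0→∞
   = 0.4 × 150 / 379 = 0.158311 L/hr

CL = 0.158 L/hr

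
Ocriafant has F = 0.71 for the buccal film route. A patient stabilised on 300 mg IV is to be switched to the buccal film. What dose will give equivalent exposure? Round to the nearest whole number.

D_buccal = 423 mg

For equal systemic exposure: F × D_ev = D_iv
D_ev = D_iv / F = 300 / 0.71 = 422.535 mg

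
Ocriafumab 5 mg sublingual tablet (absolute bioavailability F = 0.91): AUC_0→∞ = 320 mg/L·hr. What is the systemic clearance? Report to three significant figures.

CL = F × Dose / AUC_0→∞
   = 0.91 × 5 / 320 = 0.01421875 L/hr

CL = 0.0142 L/hr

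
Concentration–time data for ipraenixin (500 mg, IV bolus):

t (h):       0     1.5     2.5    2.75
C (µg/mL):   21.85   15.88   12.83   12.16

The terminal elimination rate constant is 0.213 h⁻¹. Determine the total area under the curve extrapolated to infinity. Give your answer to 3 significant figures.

Trapezoidal AUC_0→2.75:
  [0→1.5]: (21.85+15.88)/2 × 1.5 = 28.2975
  [1.5→2.5]: (15.88+12.83)/2 × 1 = 14.355
  [2.5→2.75]: (12.83+12.16)/2 × 0.25 = 3.12375
  Sum = 45.77625 µg/mL·h
Extrapolated tail: C_last / k_e = 12.16 / 0.213 = 57.089
AUC_0→∞ = 45.77625 + 57.089 = 102.86525 µg/mL·h

AUC = 103 µg/mL·h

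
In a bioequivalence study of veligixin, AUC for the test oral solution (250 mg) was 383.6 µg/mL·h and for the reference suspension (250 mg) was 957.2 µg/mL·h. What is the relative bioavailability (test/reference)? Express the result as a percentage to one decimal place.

F_rel = 40.1%

F_rel = (AUC_test/D_test) / (AUC_ref/D_ref)
      = (383.6/250) / (957.2/250)
      = 1.5344 / 3.8288 = 0.4008 = 40.08%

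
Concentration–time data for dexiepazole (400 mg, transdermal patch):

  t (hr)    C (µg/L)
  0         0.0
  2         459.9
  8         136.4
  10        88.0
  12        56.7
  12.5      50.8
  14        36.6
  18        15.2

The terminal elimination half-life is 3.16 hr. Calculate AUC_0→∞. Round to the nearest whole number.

Trapezoidal AUC_0→18:
  [0→2]: (0.0+459.9)/2 × 2 = 459.9
  [2→8]: (459.9+136.4)/2 × 6 = 1788.9
  [8→10]: (136.4+88.0)/2 × 2 = 224.4
  [10→12]: (88.0+56.7)/2 × 2 = 144.7
  [12→12.5]: (56.7+50.8)/2 × 0.5 = 26.875
  [12.5→14]: (50.8+36.6)/2 × 1.5 = 65.55
  [14→18]: (36.6+15.2)/2 × 4 = 103.6
  Sum = 2813.925 µg/L·hr
k_e = ln2 / t½ = 0.693147 / 3.16 = 0.2194 hr^-1
Extrapolated tail: C_last / k_e = 15.2 / 0.2194 = 69.280
AUC_0→∞ = 2813.925 + 69.280 = 2883.205 µg/L·hr

AUC = 2883 µg/L·hr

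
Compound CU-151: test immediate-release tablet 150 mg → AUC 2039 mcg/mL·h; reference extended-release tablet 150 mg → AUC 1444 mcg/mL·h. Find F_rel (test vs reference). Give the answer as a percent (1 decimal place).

F_rel = 141.2%

F_rel = (AUC_test/D_test) / (AUC_ref/D_ref)
      = (2039/150) / (1444/150)
      = 13.5933 / 9.62667 = 1.4120 = 141.20%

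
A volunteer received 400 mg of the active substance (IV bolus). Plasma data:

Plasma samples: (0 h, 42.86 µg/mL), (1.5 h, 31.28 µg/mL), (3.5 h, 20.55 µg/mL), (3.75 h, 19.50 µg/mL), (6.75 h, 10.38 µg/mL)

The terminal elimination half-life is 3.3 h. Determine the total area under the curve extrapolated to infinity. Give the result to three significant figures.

AUC = 207 µg/mL·h

Trapezoidal AUC_0→6.75:
  [0→1.5]: (42.86+31.28)/2 × 1.5 = 55.605
  [1.5→3.5]: (31.28+20.55)/2 × 2 = 51.83
  [3.5→3.75]: (20.55+19.50)/2 × 0.25 = 5.00625
  [3.75→6.75]: (19.50+10.38)/2 × 3 = 44.82
  Sum = 157.26125 µg/mL·h
k_e = ln2 / t½ = 0.693147 / 3.3 = 0.2100 h^-1
Extrapolated tail: C_last / k_e = 10.38 / 0.21 = 49.429
AUC_0→∞ = 157.26125 + 49.429 = 206.69025 µg/mL·h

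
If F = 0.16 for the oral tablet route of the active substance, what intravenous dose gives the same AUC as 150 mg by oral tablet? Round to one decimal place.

Systemic exposure from an extravascular dose = F × D_ev, so the equivalent IV dose is F × D_ev.
D_iv = F × D_ev = 0.16 × 150 = 24 mg

D_iv = 24.0 mg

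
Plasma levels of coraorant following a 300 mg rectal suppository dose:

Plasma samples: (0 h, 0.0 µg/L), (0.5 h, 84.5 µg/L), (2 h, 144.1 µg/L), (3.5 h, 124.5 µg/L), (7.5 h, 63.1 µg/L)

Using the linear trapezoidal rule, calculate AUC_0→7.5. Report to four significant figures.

Trapezoidal AUC_0→7.5:
  [0→0.5]: (0.0+84.5)/2 × 0.5 = 21.125
  [0.5→2]: (84.5+144.1)/2 × 1.5 = 171.45
  [2→3.5]: (144.1+124.5)/2 × 1.5 = 201.45
  [3.5→7.5]: (124.5+63.1)/2 × 4 = 375.2
  Sum = 769.225 µg/L·h

AUC = 769.2 µg/L·h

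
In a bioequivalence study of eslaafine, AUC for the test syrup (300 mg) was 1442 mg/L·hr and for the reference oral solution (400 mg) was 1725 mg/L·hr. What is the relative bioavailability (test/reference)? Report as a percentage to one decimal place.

F_rel = 111.5%

F_rel = (AUC_test/D_test) / (AUC_ref/D_ref)
      = (1442/300) / (1725/400)
      = 4.80667 / 4.3125 = 1.1146 = 111.46%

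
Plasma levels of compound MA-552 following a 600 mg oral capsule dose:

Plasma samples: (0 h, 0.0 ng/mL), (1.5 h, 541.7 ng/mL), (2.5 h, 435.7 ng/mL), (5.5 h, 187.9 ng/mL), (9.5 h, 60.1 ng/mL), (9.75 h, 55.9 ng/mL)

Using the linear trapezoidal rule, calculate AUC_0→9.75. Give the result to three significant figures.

Trapezoidal AUC_0→9.75:
  [0→1.5]: (0.0+541.7)/2 × 1.5 = 406.275
  [1.5→2.5]: (541.7+435.7)/2 × 1 = 488.7
  [2.5→5.5]: (435.7+187.9)/2 × 3 = 935.4
  [5.5→9.5]: (187.9+60.1)/2 × 4 = 496.0
  [9.5→9.75]: (60.1+55.9)/2 × 0.25 = 14.5
  Sum = 2340.875 ng/mL·h

AUC = 2340 ng/mL·h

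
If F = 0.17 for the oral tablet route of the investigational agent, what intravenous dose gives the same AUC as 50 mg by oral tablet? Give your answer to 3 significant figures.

Systemic exposure from an extravascular dose = F × D_ev, so the equivalent IV dose is F × D_ev.
D_iv = F × D_ev = 0.17 × 50 = 8.5 mg

D_iv = 8.50 mg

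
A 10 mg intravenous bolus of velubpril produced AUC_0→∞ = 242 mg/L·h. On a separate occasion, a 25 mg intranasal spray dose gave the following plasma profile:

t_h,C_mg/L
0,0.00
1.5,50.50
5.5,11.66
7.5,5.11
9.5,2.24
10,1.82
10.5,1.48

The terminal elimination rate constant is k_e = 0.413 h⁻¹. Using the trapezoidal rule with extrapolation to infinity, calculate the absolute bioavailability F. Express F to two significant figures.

Trapezoidal AUC_0→10.5 (intranasal spray):
  [0→1.5]: (0.00+50.50)/2 × 1.5 = 37.875
  [1.5→5.5]: (50.50+11.66)/2 × 4 = 124.32
  [5.5→7.5]: (11.66+5.11)/2 × 2 = 16.77
  [7.5→9.5]: (5.11+2.24)/2 × 2 = 7.35
  [9.5→10]: (2.24+1.82)/2 × 0.5 = 1.015
  [10→10.5]: (1.82+1.48)/2 × 0.5 = 0.825
  Sum = 188.155 mg/L·h
Tail: C_last/k_e = 1.48/0.413 = 3.584
AUC_0→∞ (intranasal spray) = 188.155 + 3.584 = 191.739 mg/L·h
F = (AUC_ev/D_ev)/(AUC_iv/D_iv) = (191.739/25)/(242/10) = 7.66956/24.2 = 0.3169

F = 0.32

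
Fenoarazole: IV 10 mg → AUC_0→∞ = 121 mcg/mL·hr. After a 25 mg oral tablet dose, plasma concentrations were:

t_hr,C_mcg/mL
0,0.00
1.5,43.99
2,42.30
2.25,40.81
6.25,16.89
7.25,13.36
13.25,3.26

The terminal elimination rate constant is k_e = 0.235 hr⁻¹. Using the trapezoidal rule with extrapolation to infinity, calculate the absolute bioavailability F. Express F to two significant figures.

F = 0.86

Trapezoidal AUC_0→13.25 (oral tablet):
  [0→1.5]: (0.00+43.99)/2 × 1.5 = 32.9925
  [1.5→2]: (43.99+42.30)/2 × 0.5 = 21.5725
  [2→2.25]: (42.30+40.81)/2 × 0.25 = 10.38875
  [2.25→6.25]: (40.81+16.89)/2 × 4 = 115.4
  [6.25→7.25]: (16.89+13.36)/2 × 1 = 15.125
  [7.25→13.25]: (13.36+3.26)/2 × 6 = 49.86
  Sum = 245.33875 mcg/mL·hr
Tail: C_last/k_e = 3.26/0.235 = 13.872
AUC_0→∞ (oral tablet) = 245.33875 + 13.872 = 259.21075 mcg/mL·hr
F = (AUC_ev/D_ev)/(AUC_iv/D_iv) = (259.21075/25)/(121/10) = 10.36843/12.1 = 0.8569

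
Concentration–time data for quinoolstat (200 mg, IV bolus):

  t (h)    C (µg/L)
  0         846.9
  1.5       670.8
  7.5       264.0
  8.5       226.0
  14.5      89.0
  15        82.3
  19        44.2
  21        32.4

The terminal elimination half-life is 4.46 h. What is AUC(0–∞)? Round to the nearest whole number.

Trapezoidal AUC_0→21:
  [0→1.5]: (846.9+670.8)/2 × 1.5 = 1138.275
  [1.5→7.5]: (670.8+264.0)/2 × 6 = 2804.4
  [7.5→8.5]: (264.0+226.0)/2 × 1 = 245.0
  [8.5→14.5]: (226.0+89.0)/2 × 6 = 945.0
  [14.5→15]: (89.0+82.3)/2 × 0.5 = 42.825
  [15→19]: (82.3+44.2)/2 × 4 = 253.0
  [19→21]: (44.2+32.4)/2 × 2 = 76.6
  Sum = 5505.1 µg/L·h
k_e = ln2 / t½ = 0.693147 / 4.46 = 0.1554 h^-1
Extrapolated tail: C_last / k_e = 32.4 / 0.1554 = 208.494
AUC_0→∞ = 5505.1 + 208.494 = 5713.594 µg/L·h

AUC = 5714 µg/L·h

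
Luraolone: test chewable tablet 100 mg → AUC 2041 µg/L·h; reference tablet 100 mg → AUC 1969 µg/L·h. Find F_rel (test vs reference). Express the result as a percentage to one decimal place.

F_rel = (AUC_test/D_test) / (AUC_ref/D_ref)
      = (2041/100) / (1969/100)
      = 20.41 / 19.69 = 1.0366 = 103.66%

F_rel = 103.7%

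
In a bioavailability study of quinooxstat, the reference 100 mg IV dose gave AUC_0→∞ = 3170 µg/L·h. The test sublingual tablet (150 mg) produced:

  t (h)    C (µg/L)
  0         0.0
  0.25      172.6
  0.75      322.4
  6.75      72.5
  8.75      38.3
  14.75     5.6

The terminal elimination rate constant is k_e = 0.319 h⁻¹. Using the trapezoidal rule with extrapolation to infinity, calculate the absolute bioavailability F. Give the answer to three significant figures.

Trapezoidal AUC_0→14.75 (sublingual tablet):
  [0→0.25]: (0.0+172.6)/2 × 0.25 = 21.575
  [0.25→0.75]: (172.6+322.4)/2 × 0.5 = 123.75
  [0.75→6.75]: (322.4+72.5)/2 × 6 = 1184.7
  [6.75→8.75]: (72.5+38.3)/2 × 2 = 110.8
  [8.75→14.75]: (38.3+5.6)/2 × 6 = 131.7
  Sum = 1572.525 µg/L·h
Tail: C_last/k_e = 5.6/0.319 = 17.555
AUC_0→∞ (sublingual tablet) = 1572.525 + 17.555 = 1590.08 µg/L·h
F = (AUC_ev/D_ev)/(AUC_iv/D_iv) = (1590.08/150)/(3170/100) = 10.6005/31.7 = 0.3344

F = 0.334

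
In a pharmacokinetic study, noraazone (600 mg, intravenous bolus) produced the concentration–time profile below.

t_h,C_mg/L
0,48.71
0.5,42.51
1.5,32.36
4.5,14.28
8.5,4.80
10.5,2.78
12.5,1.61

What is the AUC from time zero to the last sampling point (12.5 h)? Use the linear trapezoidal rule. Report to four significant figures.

AUC = 180.3 mg/L·h

Trapezoidal AUC_0→12.5:
  [0→0.5]: (48.71+42.51)/2 × 0.5 = 22.805
  [0.5→1.5]: (42.51+32.36)/2 × 1 = 37.435
  [1.5→4.5]: (32.36+14.28)/2 × 3 = 69.96
  [4.5→8.5]: (14.28+4.80)/2 × 4 = 38.16
  [8.5→10.5]: (4.80+2.78)/2 × 2 = 7.58
  [10.5→12.5]: (2.78+1.61)/2 × 2 = 4.39
  Sum = 180.33 mg/L·h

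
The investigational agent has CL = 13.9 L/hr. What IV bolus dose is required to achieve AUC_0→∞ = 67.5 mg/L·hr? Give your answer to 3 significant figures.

Dose = 938 mg

Dose_iv = CL × AUC_0→∞
     = 13.9 × 67.5 = 938.25 mg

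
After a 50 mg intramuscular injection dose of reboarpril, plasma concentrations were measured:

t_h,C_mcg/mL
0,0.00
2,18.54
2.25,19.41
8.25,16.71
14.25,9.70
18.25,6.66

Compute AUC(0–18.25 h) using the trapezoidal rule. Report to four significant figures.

AUC = 243.6 mcg/mL·h

Trapezoidal AUC_0→18.25:
  [0→2]: (0.00+18.54)/2 × 2 = 18.54
  [2→2.25]: (18.54+19.41)/2 × 0.25 = 4.74375
  [2.25→8.25]: (19.41+16.71)/2 × 6 = 108.36
  [8.25→14.25]: (16.71+9.70)/2 × 6 = 79.23
  [14.25→18.25]: (9.70+6.66)/2 × 4 = 32.72
  Sum = 243.59375 mcg/mL·h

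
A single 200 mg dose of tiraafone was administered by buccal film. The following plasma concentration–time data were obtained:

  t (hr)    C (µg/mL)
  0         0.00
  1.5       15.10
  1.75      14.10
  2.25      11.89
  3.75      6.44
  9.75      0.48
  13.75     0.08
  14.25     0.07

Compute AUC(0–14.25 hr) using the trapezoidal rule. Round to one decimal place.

Trapezoidal AUC_0→14.25:
  [0→1.5]: (0.00+15.10)/2 × 1.5 = 11.325
  [1.5→1.75]: (15.10+14.10)/2 × 0.25 = 3.65
  [1.75→2.25]: (14.10+11.89)/2 × 0.5 = 6.4975
  [2.25→3.75]: (11.89+6.44)/2 × 1.5 = 13.7475
  [3.75→9.75]: (6.44+0.48)/2 × 6 = 20.76
  [9.75→13.75]: (0.48+0.08)/2 × 4 = 1.12
  [13.75→14.25]: (0.08+0.07)/2 × 0.5 = 0.0375
  Sum = 57.1375 µg/mL·hr

AUC = 57.1 µg/mL·hr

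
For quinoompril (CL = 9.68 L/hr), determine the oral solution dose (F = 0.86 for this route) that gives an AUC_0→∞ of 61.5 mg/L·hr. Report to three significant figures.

Dose = 692 mg

Dose = CL × AUC_0→∞ / F
     = 9.68 × 61.5 / 0.86 = 692.233 mg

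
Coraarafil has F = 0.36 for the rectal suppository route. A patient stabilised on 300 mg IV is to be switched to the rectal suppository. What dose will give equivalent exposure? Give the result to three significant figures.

D_rectal = 833 mg

For equal systemic exposure: F × D_ev = D_iv
D_ev = D_iv / F = 300 / 0.36 = 833.333 mg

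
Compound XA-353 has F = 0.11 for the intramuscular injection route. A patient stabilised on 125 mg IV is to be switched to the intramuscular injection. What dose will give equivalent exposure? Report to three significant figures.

For equal systemic exposure: F × D_ev = D_iv
D_ev = D_iv / F = 125 / 0.11 = 1136.36 mg

D_intramuscular = 1140 mg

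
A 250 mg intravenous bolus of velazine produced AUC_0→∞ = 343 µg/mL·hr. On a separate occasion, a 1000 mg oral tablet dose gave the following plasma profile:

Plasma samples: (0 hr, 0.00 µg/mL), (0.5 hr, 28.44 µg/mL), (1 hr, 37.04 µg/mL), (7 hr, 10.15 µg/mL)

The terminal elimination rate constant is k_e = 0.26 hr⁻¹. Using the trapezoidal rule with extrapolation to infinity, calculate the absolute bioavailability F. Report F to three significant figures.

Trapezoidal AUC_0→7 (oral tablet):
  [0→0.5]: (0.00+28.44)/2 × 0.5 = 7.11
  [0.5→1]: (28.44+37.04)/2 × 0.5 = 16.37
  [1→7]: (37.04+10.15)/2 × 6 = 141.57
  Sum = 165.05 µg/mL·hr
Tail: C_last/k_e = 10.15/0.26 = 39.038
AUC_0→∞ (oral tablet) = 165.05 + 39.038 = 204.088 µg/mL·hr
F = (AUC_ev/D_ev)/(AUC_iv/D_iv) = (204.088/1000)/(343/250) = 0.204088/1.372 = 0.1488

F = 0.149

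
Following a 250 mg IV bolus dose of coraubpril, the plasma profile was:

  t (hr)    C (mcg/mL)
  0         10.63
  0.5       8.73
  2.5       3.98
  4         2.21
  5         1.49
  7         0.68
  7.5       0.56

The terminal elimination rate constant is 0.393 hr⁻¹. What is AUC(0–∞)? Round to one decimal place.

AUC = 27.9 mcg/mL·hr

Trapezoidal AUC_0→7.5:
  [0→0.5]: (10.63+8.73)/2 × 0.5 = 4.84
  [0.5→2.5]: (8.73+3.98)/2 × 2 = 12.71
  [2.5→4]: (3.98+2.21)/2 × 1.5 = 4.6425
  [4→5]: (2.21+1.49)/2 × 1 = 1.85
  [5→7]: (1.49+0.68)/2 × 2 = 2.17
  [7→7.5]: (0.68+0.56)/2 × 0.5 = 0.31
  Sum = 26.5225 mcg/mL·hr
Extrapolated tail: C_last / k_e = 0.56 / 0.393 = 1.425
AUC_0→∞ = 26.5225 + 1.425 = 27.9475 mcg/mL·hr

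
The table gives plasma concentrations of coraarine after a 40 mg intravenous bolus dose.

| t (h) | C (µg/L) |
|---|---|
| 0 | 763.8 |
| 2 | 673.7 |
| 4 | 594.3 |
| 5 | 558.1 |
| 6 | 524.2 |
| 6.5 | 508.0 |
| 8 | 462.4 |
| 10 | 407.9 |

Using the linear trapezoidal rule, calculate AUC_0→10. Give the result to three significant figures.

AUC = 5680 µg/L·h

Trapezoidal AUC_0→10:
  [0→2]: (763.8+673.7)/2 × 2 = 1437.5
  [2→4]: (673.7+594.3)/2 × 2 = 1268.0
  [4→5]: (594.3+558.1)/2 × 1 = 576.2
  [5→6]: (558.1+524.2)/2 × 1 = 541.15
  [6→6.5]: (524.2+508.0)/2 × 0.5 = 258.05
  [6.5→8]: (508.0+462.4)/2 × 1.5 = 727.8
  [8→10]: (462.4+407.9)/2 × 2 = 870.3
  Sum = 5679.0 µg/L·h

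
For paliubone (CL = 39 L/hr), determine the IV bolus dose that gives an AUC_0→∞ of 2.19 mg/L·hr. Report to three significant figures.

Dose_iv = CL × AUC_0→∞
     = 39 × 2.19 = 85.41 mg

Dose = 85.4 mg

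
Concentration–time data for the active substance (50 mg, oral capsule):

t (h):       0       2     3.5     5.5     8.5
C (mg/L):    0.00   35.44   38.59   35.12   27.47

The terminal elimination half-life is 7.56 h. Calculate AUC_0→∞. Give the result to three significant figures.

AUC = 558 mg/L·h

Trapezoidal AUC_0→8.5:
  [0→2]: (0.00+35.44)/2 × 2 = 35.44
  [2→3.5]: (35.44+38.59)/2 × 1.5 = 55.5225
  [3.5→5.5]: (38.59+35.12)/2 × 2 = 73.71
  [5.5→8.5]: (35.12+27.47)/2 × 3 = 93.885
  Sum = 258.5575 mg/L·h
k_e = ln2 / t½ = 0.693147 / 7.56 = 0.0917 h^-1
Extrapolated tail: C_last / k_e = 27.47 / 0.0917 = 299.564
AUC_0→∞ = 258.5575 + 299.564 = 558.1215 mg/L·h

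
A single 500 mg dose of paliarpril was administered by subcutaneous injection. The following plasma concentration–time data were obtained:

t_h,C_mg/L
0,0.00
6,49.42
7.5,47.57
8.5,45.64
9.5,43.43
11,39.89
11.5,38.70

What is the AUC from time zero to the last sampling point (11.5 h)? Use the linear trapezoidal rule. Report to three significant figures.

AUC = 394 mg/L·h

Trapezoidal AUC_0→11.5:
  [0→6]: (0.00+49.42)/2 × 6 = 148.26
  [6→7.5]: (49.42+47.57)/2 × 1.5 = 72.7425
  [7.5→8.5]: (47.57+45.64)/2 × 1 = 46.605
  [8.5→9.5]: (45.64+43.43)/2 × 1 = 44.535
  [9.5→11]: (43.43+39.89)/2 × 1.5 = 62.49
  [11→11.5]: (39.89+38.70)/2 × 0.5 = 19.6475
  Sum = 394.28 mg/L·h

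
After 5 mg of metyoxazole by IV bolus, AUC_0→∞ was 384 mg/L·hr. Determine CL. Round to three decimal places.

CL = 0.013 L/hr

CL = Dose_iv / AUC_0→∞
   = 5 / 384 = 0.0130208 L/hr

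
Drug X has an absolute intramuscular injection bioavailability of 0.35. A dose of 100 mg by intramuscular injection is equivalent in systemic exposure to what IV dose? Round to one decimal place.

D_iv = 35.0 mg

Systemic exposure from an extravascular dose = F × D_ev, so the equivalent IV dose is F × D_ev.
D_iv = F × D_ev = 0.35 × 100 = 35 mg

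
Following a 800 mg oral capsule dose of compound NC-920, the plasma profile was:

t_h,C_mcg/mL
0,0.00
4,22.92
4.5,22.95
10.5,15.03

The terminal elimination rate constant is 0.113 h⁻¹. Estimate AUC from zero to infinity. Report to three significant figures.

AUC = 304 mcg/mL·h

Trapezoidal AUC_0→10.5:
  [0→4]: (0.00+22.92)/2 × 4 = 45.84
  [4→4.5]: (22.92+22.95)/2 × 0.5 = 11.4675
  [4.5→10.5]: (22.95+15.03)/2 × 6 = 113.94
  Sum = 171.2475 mcg/mL·h
Extrapolated tail: C_last / k_e = 15.03 / 0.113 = 133.009
AUC_0→∞ = 171.2475 + 133.009 = 304.2565 mcg/mL·h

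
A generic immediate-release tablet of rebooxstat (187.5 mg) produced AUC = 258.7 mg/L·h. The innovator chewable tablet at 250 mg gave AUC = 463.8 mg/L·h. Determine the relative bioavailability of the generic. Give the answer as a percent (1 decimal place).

F_rel = 74.4%

F_rel = (AUC_test/D_test) / (AUC_ref/D_ref)
      = (258.7/187.5) / (463.8/250)
      = 1.37973 / 1.8552 = 0.7437 = 74.37%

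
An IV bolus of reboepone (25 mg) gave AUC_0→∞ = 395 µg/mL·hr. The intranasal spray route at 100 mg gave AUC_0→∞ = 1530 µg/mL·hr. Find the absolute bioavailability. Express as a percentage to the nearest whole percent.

F = (AUC_ev / D_ev) / (AUC_iv / D_iv)
  = (1530/100) / (395/25)
  = 15.3 / 15.8 = 0.9684
  = 96.84%

F = 97%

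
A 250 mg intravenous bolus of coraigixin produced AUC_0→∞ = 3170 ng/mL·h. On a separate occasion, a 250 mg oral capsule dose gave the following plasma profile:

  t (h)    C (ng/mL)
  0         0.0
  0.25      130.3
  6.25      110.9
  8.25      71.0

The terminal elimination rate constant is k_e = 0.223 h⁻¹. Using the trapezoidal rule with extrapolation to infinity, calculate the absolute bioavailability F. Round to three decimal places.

Trapezoidal AUC_0→8.25 (oral capsule):
  [0→0.25]: (0.0+130.3)/2 × 0.25 = 16.2875
  [0.25→6.25]: (130.3+110.9)/2 × 6 = 723.6
  [6.25→8.25]: (110.9+71.0)/2 × 2 = 181.9
  Sum = 921.7875 ng/mL·h
Tail: C_last/k_e = 71.0/0.223 = 318.386
AUC_0→∞ (oral capsule) = 921.7875 + 318.386 = 1240.1735 ng/mL·h
F = (AUC_ev/D_ev)/(AUC_iv/D_iv) = (1240.1735/250)/(3170/250) = 4.960694/12.68 = 0.3912

F = 0.391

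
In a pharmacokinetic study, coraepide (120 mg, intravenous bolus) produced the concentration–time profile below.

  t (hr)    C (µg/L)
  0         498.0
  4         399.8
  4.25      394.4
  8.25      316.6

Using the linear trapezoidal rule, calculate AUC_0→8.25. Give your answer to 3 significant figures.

Trapezoidal AUC_0→8.25:
  [0→4]: (498.0+399.8)/2 × 4 = 1795.6
  [4→4.25]: (399.8+394.4)/2 × 0.25 = 99.275
  [4.25→8.25]: (394.4+316.6)/2 × 4 = 1422.0
  Sum = 3316.875 µg/L·hr

AUC = 3320 µg/L·hr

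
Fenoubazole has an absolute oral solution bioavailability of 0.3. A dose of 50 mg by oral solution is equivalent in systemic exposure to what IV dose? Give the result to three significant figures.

D_iv = 15.0 mg

Systemic exposure from an extravascular dose = F × D_ev, so the equivalent IV dose is F × D_ev.
D_iv = F × D_ev = 0.3 × 50 = 15 mg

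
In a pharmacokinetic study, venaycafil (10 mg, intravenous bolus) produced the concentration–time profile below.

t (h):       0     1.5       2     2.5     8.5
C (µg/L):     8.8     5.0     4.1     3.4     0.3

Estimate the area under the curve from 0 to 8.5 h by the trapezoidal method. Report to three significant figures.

Trapezoidal AUC_0→8.5:
  [0→1.5]: (8.8+5.0)/2 × 1.5 = 10.35
  [1.5→2]: (5.0+4.1)/2 × 0.5 = 2.275
  [2→2.5]: (4.1+3.4)/2 × 0.5 = 1.875
  [2.5→8.5]: (3.4+0.3)/2 × 6 = 11.1
  Sum = 25.6 µg/L·h

AUC = 25.6 µg/L·h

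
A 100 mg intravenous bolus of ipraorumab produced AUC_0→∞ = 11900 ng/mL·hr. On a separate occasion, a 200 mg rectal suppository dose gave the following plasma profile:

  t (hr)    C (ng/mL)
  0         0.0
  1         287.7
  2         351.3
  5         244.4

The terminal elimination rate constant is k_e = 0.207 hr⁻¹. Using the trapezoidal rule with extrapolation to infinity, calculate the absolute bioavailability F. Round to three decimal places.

F = 0.107

Trapezoidal AUC_0→5 (rectal suppository):
  [0→1]: (0.0+287.7)/2 × 1 = 143.85
  [1→2]: (287.7+351.3)/2 × 1 = 319.5
  [2→5]: (351.3+244.4)/2 × 3 = 893.55
  Sum = 1356.9 ng/mL·hr
Tail: C_last/k_e = 244.4/0.207 = 1180.676
AUC_0→∞ (rectal suppository) = 1356.9 + 1180.676 = 2537.576 ng/mL·hr
F = (AUC_ev/D_ev)/(AUC_iv/D_iv) = (2537.576/200)/(11900/100) = 12.68788/119 = 0.1066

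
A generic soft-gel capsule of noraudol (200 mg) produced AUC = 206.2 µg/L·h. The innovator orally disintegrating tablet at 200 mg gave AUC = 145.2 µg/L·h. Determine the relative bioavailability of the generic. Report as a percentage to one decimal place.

F_rel = (AUC_test/D_test) / (AUC_ref/D_ref)
      = (206.2/200) / (145.2/200)
      = 1.031 / 0.726 = 1.4201 = 142.01%

F_rel = 142.0%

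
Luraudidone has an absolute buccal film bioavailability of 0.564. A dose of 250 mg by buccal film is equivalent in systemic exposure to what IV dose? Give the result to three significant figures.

D_iv = 141 mg

Systemic exposure from an extravascular dose = F × D_ev, so the equivalent IV dose is F × D_ev.
D_iv = F × D_ev = 0.564 × 250 = 141 mg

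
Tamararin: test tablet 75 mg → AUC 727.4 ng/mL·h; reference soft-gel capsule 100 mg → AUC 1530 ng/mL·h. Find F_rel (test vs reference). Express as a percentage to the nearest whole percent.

F_rel = 63%

F_rel = (AUC_test/D_test) / (AUC_ref/D_ref)
      = (727.4/75) / (1530/100)
      = 9.69867 / 15.3 = 0.6339 = 63.39%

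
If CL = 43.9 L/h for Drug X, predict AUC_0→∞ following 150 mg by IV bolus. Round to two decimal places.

AUC = 3.42 mg/L·h

AUC_0→∞ = Dose_iv / CL
        = 150 / 43.9 = 3.41686 mg/L·h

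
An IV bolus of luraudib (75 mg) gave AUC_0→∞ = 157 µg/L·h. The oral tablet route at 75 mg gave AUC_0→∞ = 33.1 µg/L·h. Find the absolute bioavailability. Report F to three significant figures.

F = (AUC_ev / D_ev) / (AUC_iv / D_iv)
  = (33.1/75) / (157/75)
  = 0.441333 / 2.09333 = 0.2108

F = 0.211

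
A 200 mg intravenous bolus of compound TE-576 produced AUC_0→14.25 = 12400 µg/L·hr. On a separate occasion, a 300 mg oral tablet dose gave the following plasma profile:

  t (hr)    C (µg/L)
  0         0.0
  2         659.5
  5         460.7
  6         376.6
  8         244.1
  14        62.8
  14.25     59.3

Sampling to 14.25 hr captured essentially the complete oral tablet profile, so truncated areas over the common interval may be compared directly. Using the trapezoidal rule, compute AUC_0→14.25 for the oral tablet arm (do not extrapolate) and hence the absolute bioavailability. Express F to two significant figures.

F = 0.23

Trapezoidal AUC_0→14.25 (oral tablet):
  [0→2]: (0.0+659.5)/2 × 2 = 659.5
  [2→5]: (659.5+460.7)/2 × 3 = 1680.3
  [5→6]: (460.7+376.6)/2 × 1 = 418.65
  [6→8]: (376.6+244.1)/2 × 2 = 620.7
  [8→14]: (244.1+62.8)/2 × 6 = 920.7
  [14→14.25]: (62.8+59.3)/2 × 0.25 = 15.2625
  Sum = 4315.1125 µg/L·hr
F = (AUC_ev/D_ev)/(AUC_iv/D_iv) = (4315.1125/300)/(12400/200) = 14.3837/62 = 0.2320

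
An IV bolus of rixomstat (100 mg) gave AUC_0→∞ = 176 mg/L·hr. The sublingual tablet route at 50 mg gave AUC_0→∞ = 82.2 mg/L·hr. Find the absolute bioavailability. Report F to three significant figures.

F = 0.934

F = (AUC_ev / D_ev) / (AUC_iv / D_iv)
  = (82.2/50) / (176/100)
  = 1.644 / 1.76 = 0.9341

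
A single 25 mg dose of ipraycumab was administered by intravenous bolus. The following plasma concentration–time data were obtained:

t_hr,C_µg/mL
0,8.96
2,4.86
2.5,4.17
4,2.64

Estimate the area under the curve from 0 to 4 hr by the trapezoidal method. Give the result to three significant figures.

Trapezoidal AUC_0→4:
  [0→2]: (8.96+4.86)/2 × 2 = 13.82
  [2→2.5]: (4.86+4.17)/2 × 0.5 = 2.2575
  [2.5→4]: (4.17+2.64)/2 × 1.5 = 5.1075
  Sum = 21.185 µg/mL·hr

AUC = 21.2 µg/mL·hr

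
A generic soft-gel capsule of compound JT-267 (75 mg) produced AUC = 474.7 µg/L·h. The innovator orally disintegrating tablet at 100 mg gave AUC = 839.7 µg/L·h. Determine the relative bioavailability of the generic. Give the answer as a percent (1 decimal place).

F_rel = (AUC_test/D_test) / (AUC_ref/D_ref)
      = (474.7/75) / (839.7/100)
      = 6.32933 / 8.397 = 0.7538 = 75.38%

F_rel = 75.4%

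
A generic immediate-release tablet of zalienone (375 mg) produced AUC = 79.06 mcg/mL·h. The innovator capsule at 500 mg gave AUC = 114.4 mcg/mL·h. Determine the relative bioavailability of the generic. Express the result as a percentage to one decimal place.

F_rel = (AUC_test/D_test) / (AUC_ref/D_ref)
      = (79.06/375) / (114.4/500)
      = 0.210827 / 0.2288 = 0.9214 = 92.14%

F_rel = 92.1%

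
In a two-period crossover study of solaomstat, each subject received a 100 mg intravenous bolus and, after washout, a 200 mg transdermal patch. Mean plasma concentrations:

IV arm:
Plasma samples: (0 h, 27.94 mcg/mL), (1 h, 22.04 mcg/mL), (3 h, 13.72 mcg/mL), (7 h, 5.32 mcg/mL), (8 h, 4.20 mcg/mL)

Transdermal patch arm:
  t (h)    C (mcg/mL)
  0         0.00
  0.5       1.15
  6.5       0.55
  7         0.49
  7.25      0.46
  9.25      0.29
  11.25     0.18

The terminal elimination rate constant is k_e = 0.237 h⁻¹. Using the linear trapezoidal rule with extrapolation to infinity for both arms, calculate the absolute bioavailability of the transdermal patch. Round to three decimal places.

F = 0.032

Trapezoidal AUC_0→8 (IV):
  [0→1]: (27.94+22.04)/2 × 1 = 24.99
  [1→3]: (22.04+13.72)/2 × 2 = 35.76
  [3→7]: (13.72+5.32)/2 × 4 = 38.08
  [7→8]: (5.32+4.20)/2 × 1 = 4.76
  Sum = 103.59 mcg/mL·h
IV tail: 4.20/0.237 = 17.722; AUC_iv,0→∞ = 103.59 + 17.722 = 121.312 mcg/mL·h
Trapezoidal AUC_0→11.25 (transdermal patch):
  [0→0.5]: (0.00+1.15)/2 × 0.5 = 0.2875
  [0.5→6.5]: (1.15+0.55)/2 × 6 = 5.1
  [6.5→7]: (0.55+0.49)/2 × 0.5 = 0.26
  [7→7.25]: (0.49+0.46)/2 × 0.25 = 0.11875
  [7.25→9.25]: (0.46+0.29)/2 × 2 = 0.75
  [9.25→11.25]: (0.29+0.18)/2 × 2 = 0.47
  Sum = 6.98625 mcg/mL·h
transdermal patch tail: 0.18/0.237 = 0.759; AUC_ev,0→∞ = 6.98625 + 0.759 = 7.74525 mcg/mL·h
F = (AUC_ev/D_ev)/(AUC_iv/D_iv) = (7.74525/200)/(121.312/100) = 0.03872625/1.21312 = 0.0319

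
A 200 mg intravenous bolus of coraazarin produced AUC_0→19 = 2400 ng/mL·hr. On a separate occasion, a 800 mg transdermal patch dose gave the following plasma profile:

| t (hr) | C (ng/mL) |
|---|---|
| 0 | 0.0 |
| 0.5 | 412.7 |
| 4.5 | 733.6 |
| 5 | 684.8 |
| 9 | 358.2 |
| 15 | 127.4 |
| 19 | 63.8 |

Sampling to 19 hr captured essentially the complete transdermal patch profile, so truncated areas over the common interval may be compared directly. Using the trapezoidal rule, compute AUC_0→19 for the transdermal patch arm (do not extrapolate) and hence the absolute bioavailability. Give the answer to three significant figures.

F = 0.695

Trapezoidal AUC_0→19 (transdermal patch):
  [0→0.5]: (0.0+412.7)/2 × 0.5 = 103.175
  [0.5→4.5]: (412.7+733.6)/2 × 4 = 2292.6
  [4.5→5]: (733.6+684.8)/2 × 0.5 = 354.6
  [5→9]: (684.8+358.2)/2 × 4 = 2086.0
  [9→15]: (358.2+127.4)/2 × 6 = 1456.8
  [15→19]: (127.4+63.8)/2 × 4 = 382.4
  Sum = 6675.575 ng/mL·hr
F = (AUC_ev/D_ev)/(AUC_iv/D_iv) = (6675.575/800)/(2400/200) = 8.34447/12 = 0.6954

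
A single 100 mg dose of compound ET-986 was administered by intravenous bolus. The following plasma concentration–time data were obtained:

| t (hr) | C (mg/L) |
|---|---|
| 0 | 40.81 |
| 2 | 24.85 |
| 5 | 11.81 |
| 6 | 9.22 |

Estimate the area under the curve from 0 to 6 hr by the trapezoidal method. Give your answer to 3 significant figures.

Trapezoidal AUC_0→6:
  [0→2]: (40.81+24.85)/2 × 2 = 65.66
  [2→5]: (24.85+11.81)/2 × 3 = 54.99
  [5→6]: (11.81+9.22)/2 × 1 = 10.515
  Sum = 131.165 mg/L·hr

AUC = 131 mg/L·hr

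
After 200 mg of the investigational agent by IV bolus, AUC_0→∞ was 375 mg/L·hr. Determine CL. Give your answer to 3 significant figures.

CL = Dose_iv / AUC_0→∞
   = 200 / 375 = 0.533333 L/hr

CL = 0.533 L/hr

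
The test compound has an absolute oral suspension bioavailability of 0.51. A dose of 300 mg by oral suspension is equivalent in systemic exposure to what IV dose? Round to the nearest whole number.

D_iv = 153 mg

Systemic exposure from an extravascular dose = F × D_ev, so the equivalent IV dose is F × D_ev.
D_iv = F × D_ev = 0.51 × 300 = 153 mg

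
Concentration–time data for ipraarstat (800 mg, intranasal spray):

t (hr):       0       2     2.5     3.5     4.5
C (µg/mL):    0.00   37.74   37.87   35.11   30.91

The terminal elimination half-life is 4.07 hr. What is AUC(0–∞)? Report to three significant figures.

AUC = 308 µg/mL·hr

Trapezoidal AUC_0→4.5:
  [0→2]: (0.00+37.74)/2 × 2 = 37.74
  [2→2.5]: (37.74+37.87)/2 × 0.5 = 18.9025
  [2.5→3.5]: (37.87+35.11)/2 × 1 = 36.49
  [3.5→4.5]: (35.11+30.91)/2 × 1 = 33.01
  Sum = 126.1425 µg/mL·hr
k_e = ln2 / t½ = 0.693147 / 4.07 = 0.1703 hr^-1
Extrapolated tail: C_last / k_e = 30.91 / 0.1703 = 181.503
AUC_0→∞ = 126.1425 + 181.503 = 307.6455 µg/mL·hr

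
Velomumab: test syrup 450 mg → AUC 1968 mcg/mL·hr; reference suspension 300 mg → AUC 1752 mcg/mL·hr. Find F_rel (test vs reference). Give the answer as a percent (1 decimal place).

F_rel = (AUC_test/D_test) / (AUC_ref/D_ref)
      = (1968/450) / (1752/300)
      = 4.37333 / 5.84 = 0.7489 = 74.89%

F_rel = 74.9%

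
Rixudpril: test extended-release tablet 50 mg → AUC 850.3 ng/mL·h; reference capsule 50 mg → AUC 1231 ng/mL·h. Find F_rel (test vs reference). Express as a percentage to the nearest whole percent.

F_rel = (AUC_test/D_test) / (AUC_ref/D_ref)
      = (850.3/50) / (1231/50)
      = 17.006 / 24.62 = 0.6907 = 69.07%

F_rel = 69%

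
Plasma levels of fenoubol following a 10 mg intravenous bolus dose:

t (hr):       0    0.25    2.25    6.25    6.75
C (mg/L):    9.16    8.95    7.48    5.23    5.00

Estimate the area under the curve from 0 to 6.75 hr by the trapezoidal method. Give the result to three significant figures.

Trapezoidal AUC_0→6.75:
  [0→0.25]: (9.16+8.95)/2 × 0.25 = 2.26375
  [0.25→2.25]: (8.95+7.48)/2 × 2 = 16.43
  [2.25→6.25]: (7.48+5.23)/2 × 4 = 25.42
  [6.25→6.75]: (5.23+5.00)/2 × 0.5 = 2.5575
  Sum = 46.67125 mg/L·hr

AUC = 46.7 mg/L·hr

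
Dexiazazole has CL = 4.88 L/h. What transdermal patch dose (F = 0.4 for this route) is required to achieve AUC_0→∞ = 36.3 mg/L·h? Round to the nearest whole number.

Dose = 443 mg

Dose = CL × AUC_0→∞ / F
     = 4.88 × 36.3 / 0.4 = 442.86 mg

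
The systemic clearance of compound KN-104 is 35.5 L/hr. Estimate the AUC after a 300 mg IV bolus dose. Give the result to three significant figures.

AUC_0→∞ = Dose_iv / CL
        = 300 / 35.5 = 8.4507 mg/L·hr

AUC = 8.45 mg/L·hr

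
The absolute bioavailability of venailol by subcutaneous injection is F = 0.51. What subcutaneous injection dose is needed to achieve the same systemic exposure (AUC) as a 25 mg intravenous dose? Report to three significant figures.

For equal systemic exposure: F × D_ev = D_iv
D_ev = D_iv / F = 25 / 0.51 = 49.0196 mg

D_subcutaneous = 49.0 mg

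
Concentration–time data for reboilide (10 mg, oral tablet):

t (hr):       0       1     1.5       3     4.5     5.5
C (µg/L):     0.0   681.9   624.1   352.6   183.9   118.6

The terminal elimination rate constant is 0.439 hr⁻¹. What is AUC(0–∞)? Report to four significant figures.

AUC = 2224 µg/L·hr

Trapezoidal AUC_0→5.5:
  [0→1]: (0.0+681.9)/2 × 1 = 340.95
  [1→1.5]: (681.9+624.1)/2 × 0.5 = 326.5
  [1.5→3]: (624.1+352.6)/2 × 1.5 = 732.525
  [3→4.5]: (352.6+183.9)/2 × 1.5 = 402.375
  [4.5→5.5]: (183.9+118.6)/2 × 1 = 151.25
  Sum = 1953.6 µg/L·hr
Extrapolated tail: C_last / k_e = 118.6 / 0.439 = 270.159
AUC_0→∞ = 1953.6 + 270.159 = 2223.759 µg/L·hr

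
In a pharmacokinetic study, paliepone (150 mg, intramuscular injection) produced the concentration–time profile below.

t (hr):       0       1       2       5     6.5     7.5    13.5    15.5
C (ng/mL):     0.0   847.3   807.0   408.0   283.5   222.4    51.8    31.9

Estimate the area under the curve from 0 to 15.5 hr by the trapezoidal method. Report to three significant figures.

Trapezoidal AUC_0→15.5:
  [0→1]: (0.0+847.3)/2 × 1 = 423.65
  [1→2]: (847.3+807.0)/2 × 1 = 827.15
  [2→5]: (807.0+408.0)/2 × 3 = 1822.5
  [5→6.5]: (408.0+283.5)/2 × 1.5 = 518.625
  [6.5→7.5]: (283.5+222.4)/2 × 1 = 252.95
  [7.5→13.5]: (222.4+51.8)/2 × 6 = 822.6
  [13.5→15.5]: (51.8+31.9)/2 × 2 = 83.7
  Sum = 4751.175 ng/mL·hr

AUC = 4750 ng/mL·hr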